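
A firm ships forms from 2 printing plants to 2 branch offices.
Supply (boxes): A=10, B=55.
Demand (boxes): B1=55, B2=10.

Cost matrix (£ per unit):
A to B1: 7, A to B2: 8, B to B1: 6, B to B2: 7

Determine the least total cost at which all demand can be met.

Optimal allocation:
  A→B2: 10 × £8 = £80
  B→B1: 55 × £6 = £330
Total = 80 + 330 = £410.

410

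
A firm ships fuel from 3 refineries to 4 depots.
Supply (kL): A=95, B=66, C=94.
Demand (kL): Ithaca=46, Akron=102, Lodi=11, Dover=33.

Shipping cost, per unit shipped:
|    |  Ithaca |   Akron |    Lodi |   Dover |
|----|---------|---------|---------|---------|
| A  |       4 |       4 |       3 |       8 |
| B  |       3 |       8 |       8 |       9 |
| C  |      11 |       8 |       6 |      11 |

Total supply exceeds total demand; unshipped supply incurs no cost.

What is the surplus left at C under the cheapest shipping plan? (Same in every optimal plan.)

Minimum-cost shipments:
  A→Akron: 95 × 4 = 380
  B→Ithaca: 46 × 3 = 138
  B→Dover: 20 × 9 = 180
  C→Akron: 7 × 8 = 56
  C→Lodi: 11 × 6 = 66
  C→Dover: 13 × 11 = 143
Total cost = 963.
C ships 31 of its 94, leaving 63.

63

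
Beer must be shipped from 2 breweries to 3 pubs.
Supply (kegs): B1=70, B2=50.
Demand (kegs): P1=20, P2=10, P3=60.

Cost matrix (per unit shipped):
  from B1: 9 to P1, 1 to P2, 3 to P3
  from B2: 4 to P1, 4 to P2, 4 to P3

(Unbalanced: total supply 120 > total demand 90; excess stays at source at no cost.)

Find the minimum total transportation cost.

An optimal shipping plan:
  B1–P2: 10 × 1 = 10
  B1–P3: 60 × 3 = 180
  B2–P1: 20 × 4 = 80
Total = 10 + 180 + 80 = 270.
(Supply check: B1 ships 70; B2 ships 20.)

270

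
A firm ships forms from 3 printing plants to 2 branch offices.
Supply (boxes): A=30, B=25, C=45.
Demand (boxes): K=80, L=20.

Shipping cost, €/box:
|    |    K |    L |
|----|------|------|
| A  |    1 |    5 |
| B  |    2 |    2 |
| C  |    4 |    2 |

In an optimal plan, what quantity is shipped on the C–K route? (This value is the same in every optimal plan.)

Solving gives:
  A to K: 30 × €1 = €30
  B to K: 25 × €2 = €50
  C to K: 25 × €4 = €100
  C to L: 20 × €2 = €40
Total cost = €220.
So C→K carries 25 boxes.

25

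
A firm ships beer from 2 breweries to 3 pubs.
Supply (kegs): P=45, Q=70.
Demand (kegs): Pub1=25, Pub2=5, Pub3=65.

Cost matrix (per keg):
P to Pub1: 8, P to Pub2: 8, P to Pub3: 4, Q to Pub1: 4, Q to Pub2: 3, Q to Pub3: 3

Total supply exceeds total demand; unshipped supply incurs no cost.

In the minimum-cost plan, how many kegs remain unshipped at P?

20

Minimum-cost shipments:
  P->Pub3: 25 × 4 = 100
  Q->Pub1: 25 × 4 = 100
  Q->Pub2: 5 × 3 = 15
  Q->Pub3: 40 × 3 = 120
Total cost = 335.
P ships 25 of its 45, leaving 20.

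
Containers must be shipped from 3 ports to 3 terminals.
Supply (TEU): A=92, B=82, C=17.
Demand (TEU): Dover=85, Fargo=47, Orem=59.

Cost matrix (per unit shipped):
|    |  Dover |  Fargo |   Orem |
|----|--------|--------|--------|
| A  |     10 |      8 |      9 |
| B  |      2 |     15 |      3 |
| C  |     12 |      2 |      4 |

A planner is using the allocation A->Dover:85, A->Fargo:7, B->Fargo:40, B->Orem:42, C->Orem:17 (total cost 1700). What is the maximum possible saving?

Current plan cost = 85·10 + 7·8 + 40·15 + 42·3 + 17·4 = 1700.
Optimal plan:
  A–Dover: 3 TEU
  A–Fargo: 30 TEU
  A–Orem: 59 TEU
  B–Dover: 82 TEU
  C–Fargo: 17 TEU
Optimal cost = 999.
Saving = 1700 − 999 = 701.

701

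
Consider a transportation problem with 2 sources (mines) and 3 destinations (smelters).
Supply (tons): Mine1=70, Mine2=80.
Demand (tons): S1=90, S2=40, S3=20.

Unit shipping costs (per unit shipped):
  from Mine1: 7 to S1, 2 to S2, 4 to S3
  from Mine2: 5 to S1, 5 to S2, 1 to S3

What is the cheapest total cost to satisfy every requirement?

An optimal shipping plan:
  Mine1 to S1: 30 × 7 = 210
  Mine1 to S2: 40 × 2 = 80
  Mine2 to S1: 60 × 5 = 300
  Mine2 to S3: 20 × 1 = 20
Total = 210 + 80 + 300 + 20 = 610.
(Supply check: Mine1 ships 70; Mine2 ships 80.)

610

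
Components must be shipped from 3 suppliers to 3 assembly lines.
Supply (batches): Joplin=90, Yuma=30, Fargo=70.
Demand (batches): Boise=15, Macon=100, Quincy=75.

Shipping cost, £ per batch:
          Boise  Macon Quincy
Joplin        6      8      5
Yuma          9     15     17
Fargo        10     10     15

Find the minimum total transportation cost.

One minimum-cost allocation:
  Joplin->Macon: 15 × £8 = £120
  Joplin->Quincy: 75 × £5 = £375
  Yuma->Boise: 15 × £9 = £135
  Yuma->Macon: 15 × £15 = £225
  Fargo->Macon: 70 × £10 = £700
Total = 120 + 375 + 135 + 225 + 700 = £1555.
(Supply check: Joplin ships 90; Yuma ships 30; Fargo ships 70.)

1555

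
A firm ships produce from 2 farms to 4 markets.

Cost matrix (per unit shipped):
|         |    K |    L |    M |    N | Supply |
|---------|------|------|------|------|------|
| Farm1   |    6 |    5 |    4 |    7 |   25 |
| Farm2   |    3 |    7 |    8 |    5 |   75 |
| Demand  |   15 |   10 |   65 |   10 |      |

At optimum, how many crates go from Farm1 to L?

Optimal shipments:
  Farm1->M: 25 × 4 = 100
  Farm2->K: 15 × 3 = 45
  Farm2->L: 10 × 7 = 70
  Farm2->M: 40 × 8 = 320
  Farm2->N: 10 × 5 = 50
Total cost = 585.
The route Farm1→L is not used.

0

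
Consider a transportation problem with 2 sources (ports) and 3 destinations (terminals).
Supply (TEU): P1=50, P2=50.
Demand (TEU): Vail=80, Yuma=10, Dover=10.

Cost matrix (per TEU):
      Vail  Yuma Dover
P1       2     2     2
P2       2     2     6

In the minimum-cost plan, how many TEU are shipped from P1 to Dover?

Optimal shipments:
  P1 to Vail: 30 × 2 = 60
  P1 to Yuma: 10 × 2 = 20
  P1 to Dover: 10 × 2 = 20
  P2 to Vail: 50 × 2 = 100
Total cost = 200.
So P1→Dover carries 10 TEU.

10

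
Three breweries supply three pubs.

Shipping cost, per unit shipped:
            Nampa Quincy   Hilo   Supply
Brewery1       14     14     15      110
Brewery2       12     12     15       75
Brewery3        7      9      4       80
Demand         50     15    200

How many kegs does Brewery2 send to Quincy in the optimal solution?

15

The minimum-cost plan:
  Brewery1→Hilo: 110 × 15 = 1650
  Brewery2→Nampa: 50 × 12 = 600
  Brewery2→Quincy: 15 × 12 = 180
  Brewery2→Hilo: 10 × 15 = 150
  Brewery3→Hilo: 80 × 4 = 320
Total cost = 2900.
So Brewery2→Quincy carries 15 kegs.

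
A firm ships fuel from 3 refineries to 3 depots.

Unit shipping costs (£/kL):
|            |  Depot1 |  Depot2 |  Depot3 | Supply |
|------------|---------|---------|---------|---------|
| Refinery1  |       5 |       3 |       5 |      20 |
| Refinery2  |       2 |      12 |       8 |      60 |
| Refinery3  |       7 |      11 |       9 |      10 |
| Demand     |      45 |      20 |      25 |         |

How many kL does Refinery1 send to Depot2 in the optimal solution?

Solving gives:
  Refinery1->Depot2: 20 × £3 = £60
  Refinery2->Depot1: 45 × £2 = £90
  Refinery2->Depot3: 15 × £8 = £120
  Refinery3->Depot3: 10 × £9 = £90
Total cost = £360.
So Refinery1→Depot2 carries 20 kL.

20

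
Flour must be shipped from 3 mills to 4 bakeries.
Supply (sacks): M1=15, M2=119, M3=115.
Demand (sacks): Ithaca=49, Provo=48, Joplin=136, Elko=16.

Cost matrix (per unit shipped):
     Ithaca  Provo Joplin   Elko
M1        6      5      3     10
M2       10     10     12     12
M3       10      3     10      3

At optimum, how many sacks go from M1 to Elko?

0

The minimum-cost plan:
  M1–Joplin: 15 sacks
  M2–Ithaca: 49 sacks
  M2–Joplin: 70 sacks
  M3–Provo: 48 sacks
  M3–Joplin: 51 sacks
  M3–Elko: 16 sacks
Total cost = 2077.
The route M1→Elko is not used.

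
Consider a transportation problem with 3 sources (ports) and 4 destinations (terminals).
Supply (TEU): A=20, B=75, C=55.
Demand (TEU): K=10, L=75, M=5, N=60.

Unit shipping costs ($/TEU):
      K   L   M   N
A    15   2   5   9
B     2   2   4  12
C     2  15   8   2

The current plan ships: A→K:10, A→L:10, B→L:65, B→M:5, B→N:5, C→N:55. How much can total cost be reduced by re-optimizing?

Current plan cost = 10·15 + 10·2 + 65·2 + 5·4 + 5·12 + 55·2 = $490.
Optimal plan:
  A to L: 15 × $2 = $30
  A to N: 5 × $9 = $45
  B to K: 10 × $2 = $20
  B to L: 60 × $2 = $120
  B to M: 5 × $4 = $20
  C to N: 55 × $2 = $110
Optimal cost = $345.
Saving = 490 − 345 = $145.

145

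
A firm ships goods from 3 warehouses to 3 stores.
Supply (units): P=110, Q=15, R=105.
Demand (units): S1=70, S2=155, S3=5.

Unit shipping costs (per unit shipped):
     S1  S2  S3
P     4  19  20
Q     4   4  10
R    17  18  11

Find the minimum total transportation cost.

2955

A cheapest plan:
  P→S1: 70 units
  P→S2: 40 units
  Q→S2: 15 units
  R→S2: 100 units
  R→S3: 5 units
Total cost = 2955.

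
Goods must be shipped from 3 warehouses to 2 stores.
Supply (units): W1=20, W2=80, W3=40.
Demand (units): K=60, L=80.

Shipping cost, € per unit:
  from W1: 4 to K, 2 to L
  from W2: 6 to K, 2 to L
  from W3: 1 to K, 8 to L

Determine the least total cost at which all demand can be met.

One minimum-cost allocation:
  W1–K: 20 × €4 = €80
  W2–L: 80 × €2 = €160
  W3–K: 40 × €1 = €40
Total = 80 + 160 + 40 = €280.
(Supply check: W1 ships 20; W2 ships 80; W3 ships 40.)

280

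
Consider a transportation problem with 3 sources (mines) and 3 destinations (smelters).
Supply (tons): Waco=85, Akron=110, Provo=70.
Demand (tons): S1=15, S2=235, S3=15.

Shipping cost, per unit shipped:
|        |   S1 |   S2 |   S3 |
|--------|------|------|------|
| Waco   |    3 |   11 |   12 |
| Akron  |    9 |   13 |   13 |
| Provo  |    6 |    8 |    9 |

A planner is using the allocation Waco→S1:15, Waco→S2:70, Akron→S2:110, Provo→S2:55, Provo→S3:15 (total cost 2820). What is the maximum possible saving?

Current plan cost = 15·3 + 70·11 + 110·13 + 55·8 + 15·9 = 2820.
Optimal plan:
  Waco->S1: 15 × 3 = 45
  Waco->S2: 70 × 11 = 770
  Akron->S2: 95 × 13 = 1235
  Akron->S3: 15 × 13 = 195
  Provo->S2: 70 × 8 = 560
Optimal cost = 2805.
Saving = 2820 − 2805 = 15.

15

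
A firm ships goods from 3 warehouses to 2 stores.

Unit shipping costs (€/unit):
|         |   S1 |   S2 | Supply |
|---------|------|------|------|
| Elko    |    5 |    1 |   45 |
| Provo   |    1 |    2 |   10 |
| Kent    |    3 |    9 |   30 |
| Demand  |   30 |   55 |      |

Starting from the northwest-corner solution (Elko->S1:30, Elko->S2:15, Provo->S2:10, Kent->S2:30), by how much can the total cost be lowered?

300

Current plan cost = 30·5 + 15·1 + 10·2 + 30·9 = €455.
Optimal plan:
  Elko->S2: 45 units
  Provo->S2: 10 units
  Kent->S1: 30 units
Optimal cost = €155.
Saving = 455 − 155 = €300.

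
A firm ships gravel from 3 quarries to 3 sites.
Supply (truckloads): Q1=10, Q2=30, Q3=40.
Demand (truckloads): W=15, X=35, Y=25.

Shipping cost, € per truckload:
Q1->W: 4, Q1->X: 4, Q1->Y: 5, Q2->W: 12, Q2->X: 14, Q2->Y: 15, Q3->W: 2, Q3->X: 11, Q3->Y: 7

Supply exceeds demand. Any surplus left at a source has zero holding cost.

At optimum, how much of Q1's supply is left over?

0

An optimal plan:
  Q1→X: 10 × €4 = €40
  Q2→X: 25 × €14 = €350
  Q3→W: 15 × €2 = €30
  Q3→Y: 25 × €7 = €175
Total cost = €595.
Q1 ships 10 of its 10, leaving 0.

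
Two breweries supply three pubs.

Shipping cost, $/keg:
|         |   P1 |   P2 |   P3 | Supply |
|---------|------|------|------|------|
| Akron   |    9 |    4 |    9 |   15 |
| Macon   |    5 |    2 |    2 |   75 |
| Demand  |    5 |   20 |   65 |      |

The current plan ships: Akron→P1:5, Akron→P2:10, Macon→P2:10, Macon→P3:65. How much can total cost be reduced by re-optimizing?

10

Current plan cost = 5·9 + 10·4 + 10·2 + 65·2 = $235.
Optimal plan:
  Akron–P2: 15 × $4 = $60
  Macon–P1: 5 × $5 = $25
  Macon–P2: 5 × $2 = $10
  Macon–P3: 65 × $2 = $130
Optimal cost = $225.
Saving = 235 − 225 = $10.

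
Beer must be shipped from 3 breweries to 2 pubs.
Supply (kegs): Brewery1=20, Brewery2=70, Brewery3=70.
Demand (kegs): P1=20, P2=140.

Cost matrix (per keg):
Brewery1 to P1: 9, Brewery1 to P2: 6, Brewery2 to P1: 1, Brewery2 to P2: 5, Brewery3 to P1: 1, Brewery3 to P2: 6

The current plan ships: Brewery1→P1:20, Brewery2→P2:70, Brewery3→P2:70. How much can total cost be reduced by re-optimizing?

Current plan cost = 20·9 + 70·5 + 70·6 = 950.
Optimal plan:
  Brewery1 to P2: 20 × 6 = 120
  Brewery2 to P2: 70 × 5 = 350
  Brewery3 to P1: 20 × 1 = 20
  Brewery3 to P2: 50 × 6 = 300
Optimal cost = 790.
Saving = 950 − 790 = 160.

160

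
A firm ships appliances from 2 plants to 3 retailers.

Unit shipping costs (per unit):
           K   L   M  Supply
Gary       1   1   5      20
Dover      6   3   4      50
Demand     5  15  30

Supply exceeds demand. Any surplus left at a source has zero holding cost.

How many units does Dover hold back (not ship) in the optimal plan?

Minimum-cost shipments:
  Gary→K: 5 × 1 = 5
  Gary→L: 15 × 1 = 15
  Dover→M: 30 × 4 = 120
Total cost = 140.
Dover ships 30 of its 50, leaving 20.

20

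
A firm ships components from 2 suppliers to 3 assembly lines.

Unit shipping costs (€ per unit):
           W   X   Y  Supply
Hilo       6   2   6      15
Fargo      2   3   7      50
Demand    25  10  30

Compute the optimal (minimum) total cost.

275

An optimal shipping plan:
  Hilo->X: 10 × €2 = €20
  Hilo->Y: 5 × €6 = €30
  Fargo->W: 25 × €2 = €50
  Fargo->Y: 25 × €7 = €175
Total = 20 + 30 + 50 + 175 = €275.
(Supply check: Hilo ships 15; Fargo ships 50.)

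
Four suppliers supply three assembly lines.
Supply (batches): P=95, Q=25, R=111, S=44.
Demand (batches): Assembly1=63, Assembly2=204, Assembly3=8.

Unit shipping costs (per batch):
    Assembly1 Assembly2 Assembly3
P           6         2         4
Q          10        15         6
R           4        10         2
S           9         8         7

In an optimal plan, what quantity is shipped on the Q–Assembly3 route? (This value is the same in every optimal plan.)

8

Optimal shipments:
  P–Assembly2: 95 batches
  Q–Assembly2: 17 batches
  Q–Assembly3: 8 batches
  R–Assembly1: 63 batches
  R–Assembly2: 48 batches
  S–Assembly2: 44 batches
Total cost = 1577.
So Q→Assembly3 carries 8 batches.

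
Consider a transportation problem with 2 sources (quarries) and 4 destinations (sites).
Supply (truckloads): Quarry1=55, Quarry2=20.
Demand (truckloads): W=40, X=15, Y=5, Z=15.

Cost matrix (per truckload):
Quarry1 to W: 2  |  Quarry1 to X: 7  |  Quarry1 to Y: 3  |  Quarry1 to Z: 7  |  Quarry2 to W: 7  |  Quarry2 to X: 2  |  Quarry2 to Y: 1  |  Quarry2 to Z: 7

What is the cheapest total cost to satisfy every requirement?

220

An optimal shipping plan:
  Quarry1 to W: 40 × 2 = 80
  Quarry1 to Z: 15 × 7 = 105
  Quarry2 to X: 15 × 2 = 30
  Quarry2 to Y: 5 × 1 = 5
Total = 80 + 105 + 30 + 5 = 220.
(Supply check: Quarry1 ships 55; Quarry2 ships 20.)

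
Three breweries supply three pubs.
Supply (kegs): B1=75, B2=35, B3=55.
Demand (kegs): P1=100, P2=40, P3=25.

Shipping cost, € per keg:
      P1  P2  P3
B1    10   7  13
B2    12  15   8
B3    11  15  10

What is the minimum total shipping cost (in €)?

Optimal allocation:
  B1->P1: 35 kegs
  B1->P2: 40 kegs
  B2->P1: 10 kegs
  B2->P3: 25 kegs
  B3->P1: 55 kegs
Total cost = €1555.

1555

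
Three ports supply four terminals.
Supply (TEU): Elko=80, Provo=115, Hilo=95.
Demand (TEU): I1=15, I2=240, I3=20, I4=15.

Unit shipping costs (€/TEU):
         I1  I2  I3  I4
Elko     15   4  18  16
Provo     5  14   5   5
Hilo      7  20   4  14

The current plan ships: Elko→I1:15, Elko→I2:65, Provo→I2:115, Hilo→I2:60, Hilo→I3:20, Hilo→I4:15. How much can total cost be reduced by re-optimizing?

Current plan cost = 15·15 + 65·4 + 115·14 + 60·20 + 20·4 + 15·14 = €3585.
Optimal plan:
  Elko→I2: 80 × €4 = €320
  Provo→I2: 100 × €14 = €1400
  Provo→I4: 15 × €5 = €75
  Hilo→I1: 15 × €7 = €105
  Hilo→I2: 60 × €20 = €1200
  Hilo→I3: 20 × €4 = €80
Optimal cost = €3180.
Saving = 3585 − 3180 = €405.

405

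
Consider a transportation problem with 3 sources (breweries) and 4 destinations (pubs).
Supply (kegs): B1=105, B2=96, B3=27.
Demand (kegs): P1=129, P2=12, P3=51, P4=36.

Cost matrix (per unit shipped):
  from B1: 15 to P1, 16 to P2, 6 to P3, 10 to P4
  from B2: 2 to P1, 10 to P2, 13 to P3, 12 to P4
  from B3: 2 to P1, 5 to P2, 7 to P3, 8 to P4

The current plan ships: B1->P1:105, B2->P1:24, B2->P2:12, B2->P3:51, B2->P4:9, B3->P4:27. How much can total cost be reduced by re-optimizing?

Current plan cost = 105·15 + 24·2 + 12·10 + 51·13 + 9·12 + 27·8 = 2730.
Optimal plan:
  B1 to P1: 6 × 15 = 90
  B1 to P2: 12 × 16 = 192
  B1 to P3: 51 × 6 = 306
  B1 to P4: 36 × 10 = 360
  B2 to P1: 96 × 2 = 192
  B3 to P1: 27 × 2 = 54
Optimal cost = 1194.
Saving = 2730 − 1194 = 1536.

1536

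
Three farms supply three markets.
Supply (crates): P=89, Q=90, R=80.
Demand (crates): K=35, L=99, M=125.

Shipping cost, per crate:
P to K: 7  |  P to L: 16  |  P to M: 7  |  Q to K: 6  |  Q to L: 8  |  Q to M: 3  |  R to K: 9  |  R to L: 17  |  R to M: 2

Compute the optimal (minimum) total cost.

1584

An optimal shipping plan:
  P–K: 35 × 7 = 245
  P–L: 9 × 16 = 144
  P–M: 45 × 7 = 315
  Q–L: 90 × 8 = 720
  R–M: 80 × 2 = 160
Total = 245 + 144 + 315 + 720 + 160 = 1584.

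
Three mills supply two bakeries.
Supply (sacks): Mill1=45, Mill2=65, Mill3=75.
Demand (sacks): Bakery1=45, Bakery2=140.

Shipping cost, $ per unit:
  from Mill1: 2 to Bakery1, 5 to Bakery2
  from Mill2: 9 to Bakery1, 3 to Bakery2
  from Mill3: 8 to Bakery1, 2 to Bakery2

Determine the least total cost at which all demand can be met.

Optimal allocation:
  Mill1–Bakery1: 45 × $2 = $90
  Mill2–Bakery2: 65 × $3 = $195
  Mill3–Bakery2: 75 × $2 = $150
Total = 90 + 195 + 150 = $435.
(Supply check: Mill1 ships 45; Mill2 ships 65; Mill3 ships 75.)

435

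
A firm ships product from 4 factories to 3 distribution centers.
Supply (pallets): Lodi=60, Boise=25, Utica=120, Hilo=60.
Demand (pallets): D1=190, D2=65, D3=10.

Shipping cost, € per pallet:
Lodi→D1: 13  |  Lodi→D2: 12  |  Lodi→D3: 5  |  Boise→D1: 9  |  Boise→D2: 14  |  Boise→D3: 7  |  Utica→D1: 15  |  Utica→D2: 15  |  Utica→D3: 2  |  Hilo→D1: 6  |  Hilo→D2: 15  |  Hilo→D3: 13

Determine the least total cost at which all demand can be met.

A cheapest plan:
  Lodi→D2: 60 pallets
  Boise→D1: 25 pallets
  Utica→D1: 105 pallets
  Utica→D2: 5 pallets
  Utica→D3: 10 pallets
  Hilo→D1: 60 pallets
Total cost = €2975.

2975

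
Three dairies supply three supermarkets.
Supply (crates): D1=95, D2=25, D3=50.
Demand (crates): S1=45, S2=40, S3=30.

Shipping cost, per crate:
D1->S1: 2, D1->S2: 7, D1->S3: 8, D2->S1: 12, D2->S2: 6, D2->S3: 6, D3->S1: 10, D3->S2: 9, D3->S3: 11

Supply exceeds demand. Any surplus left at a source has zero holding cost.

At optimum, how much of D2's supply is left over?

0

An optimal plan:
  D1 to S1: 45 × 2 = 90
  D1 to S2: 40 × 7 = 280
  D1 to S3: 5 × 8 = 40
  D2 to S3: 25 × 6 = 150
Total cost = 560.
D2 ships 25 of its 25, leaving 0.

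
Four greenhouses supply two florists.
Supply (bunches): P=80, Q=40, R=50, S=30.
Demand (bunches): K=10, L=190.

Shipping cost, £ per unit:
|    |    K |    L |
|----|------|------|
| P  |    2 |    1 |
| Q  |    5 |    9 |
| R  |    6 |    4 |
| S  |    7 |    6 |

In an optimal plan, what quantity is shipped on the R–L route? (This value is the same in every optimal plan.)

50

Solving gives:
  P->L: 80 bunches
  Q->K: 10 bunches
  Q->L: 30 bunches
  R->L: 50 bunches
  S->L: 30 bunches
Total cost = £780.
So R→L carries 50 bunches.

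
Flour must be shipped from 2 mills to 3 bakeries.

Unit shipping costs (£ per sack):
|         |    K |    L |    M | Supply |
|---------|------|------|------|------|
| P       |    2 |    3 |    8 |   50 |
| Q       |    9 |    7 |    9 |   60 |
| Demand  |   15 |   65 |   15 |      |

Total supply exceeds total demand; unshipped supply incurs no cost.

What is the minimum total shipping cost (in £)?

One minimum-cost allocation:
  P to K: 15 × £2 = £30
  P to L: 35 × £3 = £105
  Q to L: 30 × £7 = £210
  Q to M: 15 × £9 = £135
Total = 30 + 105 + 210 + 135 = £480.

480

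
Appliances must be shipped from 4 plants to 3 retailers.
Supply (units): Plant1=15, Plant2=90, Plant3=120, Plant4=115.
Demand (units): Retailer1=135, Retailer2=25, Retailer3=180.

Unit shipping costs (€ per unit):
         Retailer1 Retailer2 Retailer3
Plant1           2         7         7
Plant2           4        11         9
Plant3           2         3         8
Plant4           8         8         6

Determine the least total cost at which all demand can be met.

A cheapest plan:
  Plant1–Retailer1: 15 × €2 = €30
  Plant2–Retailer1: 25 × €4 = €100
  Plant2–Retailer3: 65 × €9 = €585
  Plant3–Retailer1: 95 × €2 = €190
  Plant3–Retailer2: 25 × €3 = €75
  Plant4–Retailer3: 115 × €6 = €690
Total = 30 + 100 + 585 + 190 + 75 + 690 = €1670.

1670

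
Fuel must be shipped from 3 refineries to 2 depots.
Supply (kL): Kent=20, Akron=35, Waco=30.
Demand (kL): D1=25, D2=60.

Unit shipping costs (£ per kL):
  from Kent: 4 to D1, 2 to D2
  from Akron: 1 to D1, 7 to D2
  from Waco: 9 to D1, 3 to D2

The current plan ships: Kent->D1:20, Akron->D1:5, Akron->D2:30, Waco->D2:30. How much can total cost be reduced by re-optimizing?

Current plan cost = 20·4 + 5·1 + 30·7 + 30·3 = £385.
Optimal plan:
  Kent to D2: 20 × £2 = £40
  Akron to D1: 25 × £1 = £25
  Akron to D2: 10 × £7 = £70
  Waco to D2: 30 × £3 = £90
Optimal cost = £225.
Saving = 385 − 225 = £160.

160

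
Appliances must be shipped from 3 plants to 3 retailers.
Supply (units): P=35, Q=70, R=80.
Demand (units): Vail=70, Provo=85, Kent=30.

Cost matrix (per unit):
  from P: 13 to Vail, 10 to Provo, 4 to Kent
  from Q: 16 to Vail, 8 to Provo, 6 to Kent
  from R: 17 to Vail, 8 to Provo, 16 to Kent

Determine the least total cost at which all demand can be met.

1875

An optimal shipping plan:
  P–Vail: 35 × 13 = 455
  Q–Vail: 35 × 16 = 560
  Q–Provo: 5 × 8 = 40
  Q–Kent: 30 × 6 = 180
  R–Provo: 80 × 8 = 640
Total = 455 + 560 + 40 + 180 + 640 = 1875.
(Supply check: P ships 35; Q ships 70; R ships 80.)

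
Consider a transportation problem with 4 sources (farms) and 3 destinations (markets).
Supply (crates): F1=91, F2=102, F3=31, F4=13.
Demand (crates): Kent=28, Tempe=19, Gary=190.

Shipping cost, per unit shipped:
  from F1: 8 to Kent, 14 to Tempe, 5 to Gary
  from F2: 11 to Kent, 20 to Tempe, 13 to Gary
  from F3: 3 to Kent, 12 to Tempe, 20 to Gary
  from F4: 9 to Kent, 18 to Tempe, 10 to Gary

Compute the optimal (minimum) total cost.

2143

Optimal allocation:
  F1–Gary: 91 × 5 = 455
  F2–Tempe: 16 × 20 = 320
  F2–Gary: 86 × 13 = 1118
  F3–Kent: 28 × 3 = 84
  F3–Tempe: 3 × 12 = 36
  F4–Gary: 13 × 10 = 130
Total = 455 + 320 + 1118 + 84 + 36 + 130 = 2143.
(Supply check: F1 ships 91; F2 ships 102; F3 ships 31; F4 ships 13.)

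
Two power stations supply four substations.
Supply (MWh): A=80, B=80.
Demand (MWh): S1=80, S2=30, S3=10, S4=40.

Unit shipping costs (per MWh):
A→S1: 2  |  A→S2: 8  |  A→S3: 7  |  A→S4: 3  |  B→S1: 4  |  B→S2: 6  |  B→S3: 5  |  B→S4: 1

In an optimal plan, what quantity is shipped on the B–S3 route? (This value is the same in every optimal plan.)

Solving gives:
  A–S1: 80 × 2 = 160
  B–S2: 30 × 6 = 180
  B–S3: 10 × 5 = 50
  B–S4: 40 × 1 = 40
Total cost = 430.
So B→S3 carries 10 MWh.

10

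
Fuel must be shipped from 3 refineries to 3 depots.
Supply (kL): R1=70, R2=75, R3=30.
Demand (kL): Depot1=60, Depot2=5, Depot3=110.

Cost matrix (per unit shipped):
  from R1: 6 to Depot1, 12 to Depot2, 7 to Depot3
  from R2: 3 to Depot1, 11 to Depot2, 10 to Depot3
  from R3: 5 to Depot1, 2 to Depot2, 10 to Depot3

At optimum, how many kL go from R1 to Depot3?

70

Solving gives:
  R1–Depot3: 70 × 7 = 490
  R2–Depot1: 60 × 3 = 180
  R2–Depot3: 15 × 10 = 150
  R3–Depot2: 5 × 2 = 10
  R3–Depot3: 25 × 10 = 250
Total cost = 1080.
So R1→Depot3 carries 70 kL.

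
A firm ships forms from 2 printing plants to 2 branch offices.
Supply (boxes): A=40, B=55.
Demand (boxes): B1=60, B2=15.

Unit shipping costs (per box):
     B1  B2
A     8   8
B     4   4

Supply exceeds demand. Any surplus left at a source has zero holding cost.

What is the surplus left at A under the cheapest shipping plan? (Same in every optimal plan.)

An optimal plan:
  A→B1: 5 × 8 = 40
  A→B2: 15 × 8 = 120
  B→B1: 55 × 4 = 220
Total cost = 380.
A ships 20 of its 40, leaving 20.

20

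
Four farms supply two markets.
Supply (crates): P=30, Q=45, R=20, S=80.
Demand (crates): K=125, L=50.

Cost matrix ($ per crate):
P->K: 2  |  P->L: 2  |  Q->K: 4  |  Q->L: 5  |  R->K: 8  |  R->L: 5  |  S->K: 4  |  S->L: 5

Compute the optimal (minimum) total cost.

660

A cheapest plan:
  P to L: 30 × $2 = $60
  Q to K: 45 × $4 = $180
  R to L: 20 × $5 = $100
  S to K: 80 × $4 = $320
Total = 60 + 180 + 100 + 320 = $660.
(Supply check: P ships 30; Q ships 45; R ships 20; S ships 80.)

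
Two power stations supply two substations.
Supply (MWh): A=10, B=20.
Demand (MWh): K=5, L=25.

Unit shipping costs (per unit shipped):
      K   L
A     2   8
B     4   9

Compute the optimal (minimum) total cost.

230

An optimal shipping plan:
  A to K: 5 × 2 = 10
  A to L: 5 × 8 = 40
  B to L: 20 × 9 = 180
Total = 10 + 40 + 180 = 230.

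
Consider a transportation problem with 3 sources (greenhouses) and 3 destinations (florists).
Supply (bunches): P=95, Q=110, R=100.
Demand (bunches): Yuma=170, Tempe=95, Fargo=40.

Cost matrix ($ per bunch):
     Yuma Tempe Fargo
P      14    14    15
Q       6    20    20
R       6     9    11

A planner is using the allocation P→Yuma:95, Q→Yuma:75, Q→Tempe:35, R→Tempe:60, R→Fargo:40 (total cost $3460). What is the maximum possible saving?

710

Current plan cost = 95·14 + 75·6 + 35·20 + 60·9 + 40·11 = $3460.
Optimal plan:
  P→Tempe: 55 × $14 = $770
  P→Fargo: 40 × $15 = $600
  Q→Yuma: 110 × $6 = $660
  R→Yuma: 60 × $6 = $360
  R→Tempe: 40 × $9 = $360
Optimal cost = $2750.
Saving = 3460 − 2750 = $710.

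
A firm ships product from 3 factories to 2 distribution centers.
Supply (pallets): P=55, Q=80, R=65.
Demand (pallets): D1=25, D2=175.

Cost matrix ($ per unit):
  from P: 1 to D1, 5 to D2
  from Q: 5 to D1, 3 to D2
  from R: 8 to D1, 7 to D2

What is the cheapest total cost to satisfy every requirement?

870

A cheapest plan:
  P->D1: 25 pallets
  P->D2: 30 pallets
  Q->D2: 80 pallets
  R->D2: 65 pallets
Total cost = $870.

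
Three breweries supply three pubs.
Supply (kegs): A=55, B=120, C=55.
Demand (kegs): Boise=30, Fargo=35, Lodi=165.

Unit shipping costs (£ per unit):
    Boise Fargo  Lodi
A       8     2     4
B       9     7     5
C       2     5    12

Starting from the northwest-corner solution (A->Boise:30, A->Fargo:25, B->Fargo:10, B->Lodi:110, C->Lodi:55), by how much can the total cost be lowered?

Current plan cost = 30·8 + 25·2 + 10·7 + 110·5 + 55·12 = £1570.
Optimal plan:
  A->Fargo: 10 × £2 = £20
  A->Lodi: 45 × £4 = £180
  B->Lodi: 120 × £5 = £600
  C->Boise: 30 × £2 = £60
  C->Fargo: 25 × £5 = £125
Optimal cost = £985.
Saving = 1570 − 985 = £585.

585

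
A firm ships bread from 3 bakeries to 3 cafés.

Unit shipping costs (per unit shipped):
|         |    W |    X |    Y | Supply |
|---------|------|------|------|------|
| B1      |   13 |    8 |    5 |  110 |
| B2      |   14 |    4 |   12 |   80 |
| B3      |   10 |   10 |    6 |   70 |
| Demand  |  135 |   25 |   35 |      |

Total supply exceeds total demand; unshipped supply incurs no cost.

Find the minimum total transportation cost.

1820

A cheapest plan:
  B1->W: 65 trays
  B1->Y: 35 trays
  B2->X: 25 trays
  B3->W: 70 trays
Total cost = 1820.
(Supply check: B1 ships 100; B2 ships 25; B3 ships 70.)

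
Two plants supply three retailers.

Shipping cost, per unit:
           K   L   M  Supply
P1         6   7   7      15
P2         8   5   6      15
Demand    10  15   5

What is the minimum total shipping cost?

170

A cheapest plan:
  P1→K: 10 × 6 = 60
  P1→M: 5 × 7 = 35
  P2→L: 15 × 5 = 75
Total = 60 + 35 + 75 = 170.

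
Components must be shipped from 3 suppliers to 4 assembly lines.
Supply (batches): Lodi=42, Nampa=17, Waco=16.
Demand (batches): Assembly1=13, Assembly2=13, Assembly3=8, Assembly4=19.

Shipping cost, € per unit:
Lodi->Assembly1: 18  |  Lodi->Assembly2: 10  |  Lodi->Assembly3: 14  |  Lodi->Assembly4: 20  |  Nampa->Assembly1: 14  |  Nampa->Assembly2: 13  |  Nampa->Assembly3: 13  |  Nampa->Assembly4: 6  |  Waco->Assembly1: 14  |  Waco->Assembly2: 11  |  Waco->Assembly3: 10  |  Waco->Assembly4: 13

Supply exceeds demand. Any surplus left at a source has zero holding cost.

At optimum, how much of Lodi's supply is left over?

22

An optimal plan:
  Lodi->Assembly2: 13 × €10 = €130
  Lodi->Assembly3: 7 × €14 = €98
  Nampa->Assembly4: 17 × €6 = €102
  Waco->Assembly1: 13 × €14 = €182
  Waco->Assembly3: 1 × €10 = €10
  Waco->Assembly4: 2 × €13 = €26
Total cost = €548.
Lodi ships 20 of its 42, leaving 22.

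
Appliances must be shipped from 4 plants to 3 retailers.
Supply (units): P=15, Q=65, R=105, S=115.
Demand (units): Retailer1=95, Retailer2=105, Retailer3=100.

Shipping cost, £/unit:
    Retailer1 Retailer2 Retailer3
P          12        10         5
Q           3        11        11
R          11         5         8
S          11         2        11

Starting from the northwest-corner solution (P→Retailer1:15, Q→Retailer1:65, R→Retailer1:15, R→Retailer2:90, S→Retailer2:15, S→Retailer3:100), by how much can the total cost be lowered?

Current plan cost = 15·12 + 65·3 + 15·11 + 90·5 + 15·2 + 100·11 = £2120.
Optimal plan:
  P→Retailer3: 15 × £5 = £75
  Q→Retailer1: 65 × £3 = £195
  R→Retailer1: 20 × £11 = £220
  R→Retailer3: 85 × £8 = £680
  S→Retailer1: 10 × £11 = £110
  S→Retailer2: 105 × £2 = £210
Optimal cost = £1490.
Saving = 2120 − 1490 = £630.

630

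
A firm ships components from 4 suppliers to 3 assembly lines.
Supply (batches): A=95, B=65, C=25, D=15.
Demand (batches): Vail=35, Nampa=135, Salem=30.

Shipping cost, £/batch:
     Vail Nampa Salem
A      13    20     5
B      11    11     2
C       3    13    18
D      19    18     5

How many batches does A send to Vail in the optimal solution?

Solving gives:
  A to Vail: 10 × £13 = £130
  A to Nampa: 55 × £20 = £1100
  A to Salem: 30 × £5 = £150
  B to Nampa: 65 × £11 = £715
  C to Vail: 25 × £3 = £75
  D to Nampa: 15 × £18 = £270
Total cost = £2440.
So A→Vail carries 10 batches.

10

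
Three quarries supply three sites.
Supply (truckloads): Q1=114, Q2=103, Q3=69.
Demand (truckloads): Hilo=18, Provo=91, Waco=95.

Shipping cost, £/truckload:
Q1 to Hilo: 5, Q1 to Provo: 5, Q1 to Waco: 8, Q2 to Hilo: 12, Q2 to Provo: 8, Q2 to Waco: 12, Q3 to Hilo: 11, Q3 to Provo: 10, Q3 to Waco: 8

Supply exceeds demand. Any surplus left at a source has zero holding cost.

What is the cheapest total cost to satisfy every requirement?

A cheapest plan:
  Q1->Hilo: 18 × £5 = £90
  Q1->Provo: 70 × £5 = £350
  Q1->Waco: 26 × £8 = £208
  Q2->Provo: 21 × £8 = £168
  Q3->Waco: 69 × £8 = £552
Total = 90 + 350 + 208 + 168 + 552 = £1368.
(Supply check: Q1 ships 114; Q2 ships 21; Q3 ships 69.)

1368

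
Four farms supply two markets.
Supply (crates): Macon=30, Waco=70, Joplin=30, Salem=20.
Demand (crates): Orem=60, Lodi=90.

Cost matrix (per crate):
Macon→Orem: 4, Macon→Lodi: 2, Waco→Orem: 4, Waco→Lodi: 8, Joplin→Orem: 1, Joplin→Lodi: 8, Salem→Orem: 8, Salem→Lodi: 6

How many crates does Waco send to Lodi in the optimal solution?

Solving gives:
  Macon–Lodi: 30 × 2 = 60
  Waco–Orem: 30 × 4 = 120
  Waco–Lodi: 40 × 8 = 320
  Joplin–Orem: 30 × 1 = 30
  Salem–Lodi: 20 × 6 = 120
Total cost = 650.
So Waco→Lodi carries 40 crates.

40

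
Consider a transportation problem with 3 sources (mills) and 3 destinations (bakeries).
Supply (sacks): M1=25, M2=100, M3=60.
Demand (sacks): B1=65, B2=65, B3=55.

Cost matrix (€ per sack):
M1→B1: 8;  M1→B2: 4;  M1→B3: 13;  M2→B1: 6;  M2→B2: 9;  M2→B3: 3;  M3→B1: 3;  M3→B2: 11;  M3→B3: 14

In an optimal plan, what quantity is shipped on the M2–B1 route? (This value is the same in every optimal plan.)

Optimal shipments:
  M1 to B2: 25 × €4 = €100
  M2 to B1: 5 × €6 = €30
  M2 to B2: 40 × €9 = €360
  M2 to B3: 55 × €3 = €165
  M3 to B1: 60 × €3 = €180
Total cost = €835.
So M2→B1 carries 5 sacks.

5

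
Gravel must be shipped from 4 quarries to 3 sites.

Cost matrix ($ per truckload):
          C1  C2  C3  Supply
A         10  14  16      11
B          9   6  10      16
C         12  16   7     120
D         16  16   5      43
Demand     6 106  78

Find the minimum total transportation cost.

Optimal allocation:
  A->C2: 11 truckloads
  B->C2: 16 truckloads
  C->C1: 6 truckloads
  C->C2: 79 truckloads
  C->C3: 35 truckloads
  D->C3: 43 truckloads
Total cost = $2046.
(Supply check: A ships 11; B ships 16; C ships 120; D ships 43.)

2046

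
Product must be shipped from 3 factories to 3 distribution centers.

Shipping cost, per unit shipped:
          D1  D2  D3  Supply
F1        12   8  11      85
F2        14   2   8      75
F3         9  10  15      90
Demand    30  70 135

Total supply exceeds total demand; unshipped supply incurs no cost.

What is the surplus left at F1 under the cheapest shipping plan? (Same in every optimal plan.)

0

Minimum-cost shipments:
  F1 to D3: 85 × 11 = 935
  F2 to D2: 70 × 2 = 140
  F2 to D3: 5 × 8 = 40
  F3 to D1: 30 × 9 = 270
  F3 to D3: 45 × 15 = 675
Total cost = 2060.
F1 ships 85 of its 85, leaving 0.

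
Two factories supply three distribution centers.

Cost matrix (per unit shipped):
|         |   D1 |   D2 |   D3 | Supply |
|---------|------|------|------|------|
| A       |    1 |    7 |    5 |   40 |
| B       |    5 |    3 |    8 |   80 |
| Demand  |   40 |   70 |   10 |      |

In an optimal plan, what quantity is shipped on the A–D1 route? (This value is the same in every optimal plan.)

Solving gives:
  A to D1: 40 × 1 = 40
  B to D2: 70 × 3 = 210
  B to D3: 10 × 8 = 80
Total cost = 330.
So A→D1 carries 40 pallets.

40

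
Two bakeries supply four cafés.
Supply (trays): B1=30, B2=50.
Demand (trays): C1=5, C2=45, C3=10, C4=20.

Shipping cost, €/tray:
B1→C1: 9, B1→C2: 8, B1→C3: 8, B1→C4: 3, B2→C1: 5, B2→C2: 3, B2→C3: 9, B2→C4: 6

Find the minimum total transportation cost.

300

An optimal shipping plan:
  B1–C3: 10 trays
  B1–C4: 20 trays
  B2–C1: 5 trays
  B2–C2: 45 trays
Total cost = €300.
(Supply check: B1 ships 30; B2 ships 50.)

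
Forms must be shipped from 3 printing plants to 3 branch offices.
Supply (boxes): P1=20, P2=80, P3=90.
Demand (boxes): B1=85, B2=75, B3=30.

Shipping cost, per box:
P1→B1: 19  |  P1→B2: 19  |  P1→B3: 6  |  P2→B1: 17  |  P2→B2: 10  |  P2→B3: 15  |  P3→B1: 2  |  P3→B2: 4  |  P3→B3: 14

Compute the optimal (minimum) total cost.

1160

An optimal shipping plan:
  P1→B3: 20 boxes
  P2→B2: 70 boxes
  P2→B3: 10 boxes
  P3→B1: 85 boxes
  P3→B2: 5 boxes
Total cost = 1160.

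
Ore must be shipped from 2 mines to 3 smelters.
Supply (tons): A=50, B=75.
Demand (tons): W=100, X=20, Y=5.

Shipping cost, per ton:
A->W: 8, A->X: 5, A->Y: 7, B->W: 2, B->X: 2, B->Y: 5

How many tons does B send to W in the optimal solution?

75

The minimum-cost plan:
  A to W: 25 × 8 = 200
  A to X: 20 × 5 = 100
  A to Y: 5 × 7 = 35
  B to W: 75 × 2 = 150
Total cost = 485.
So B→W carries 75 tons.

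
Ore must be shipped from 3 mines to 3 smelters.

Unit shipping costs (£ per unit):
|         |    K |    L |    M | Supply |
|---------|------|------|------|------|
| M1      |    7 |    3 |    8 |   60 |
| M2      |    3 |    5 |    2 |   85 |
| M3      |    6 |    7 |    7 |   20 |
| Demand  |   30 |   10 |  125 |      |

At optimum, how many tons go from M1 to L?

10

The minimum-cost plan:
  M1->K: 10 tons
  M1->L: 10 tons
  M1->M: 40 tons
  M2->M: 85 tons
  M3->K: 20 tons
Total cost = £710.
So M1→L carries 10 tons.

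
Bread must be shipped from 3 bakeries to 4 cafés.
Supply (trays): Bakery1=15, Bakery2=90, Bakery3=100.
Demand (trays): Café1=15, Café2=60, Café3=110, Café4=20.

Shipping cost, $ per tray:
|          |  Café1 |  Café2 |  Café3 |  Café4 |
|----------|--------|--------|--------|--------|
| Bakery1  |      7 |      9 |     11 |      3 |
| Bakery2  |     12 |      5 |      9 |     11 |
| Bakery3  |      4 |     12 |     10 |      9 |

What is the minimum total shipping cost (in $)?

A cheapest plan:
  Bakery1->Café4: 15 × $3 = $45
  Bakery2->Café2: 60 × $5 = $300
  Bakery2->Café3: 30 × $9 = $270
  Bakery3->Café1: 15 × $4 = $60
  Bakery3->Café3: 80 × $10 = $800
  Bakery3->Café4: 5 × $9 = $45
Total = 45 + 300 + 270 + 60 + 800 + 45 = $1520.
(Supply check: Bakery1 ships 15; Bakery2 ships 90; Bakery3 ships 100.)

1520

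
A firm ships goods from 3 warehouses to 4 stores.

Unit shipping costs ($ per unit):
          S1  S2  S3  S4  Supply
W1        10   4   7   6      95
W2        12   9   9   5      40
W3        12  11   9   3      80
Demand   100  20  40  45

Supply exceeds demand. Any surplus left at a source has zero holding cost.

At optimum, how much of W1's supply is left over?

0

An optimal plan:
  W1→S1: 35 × $10 = $350
  W1→S2: 20 × $4 = $80
  W1→S3: 40 × $7 = $280
  W2→S1: 40 × $12 = $480
  W3→S1: 25 × $12 = $300
  W3→S4: 45 × $3 = $135
Total cost = $1625.
W1 ships 95 of its 95, leaving 0.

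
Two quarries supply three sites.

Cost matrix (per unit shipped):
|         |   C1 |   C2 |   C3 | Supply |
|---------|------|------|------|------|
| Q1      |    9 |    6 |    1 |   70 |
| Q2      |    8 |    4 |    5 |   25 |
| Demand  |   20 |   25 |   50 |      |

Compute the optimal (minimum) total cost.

330

One minimum-cost allocation:
  Q1->C1: 20 × 9 = 180
  Q1->C3: 50 × 1 = 50
  Q2->C2: 25 × 4 = 100
Total = 180 + 50 + 100 = 330.
(Supply check: Q1 ships 70; Q2 ships 25.)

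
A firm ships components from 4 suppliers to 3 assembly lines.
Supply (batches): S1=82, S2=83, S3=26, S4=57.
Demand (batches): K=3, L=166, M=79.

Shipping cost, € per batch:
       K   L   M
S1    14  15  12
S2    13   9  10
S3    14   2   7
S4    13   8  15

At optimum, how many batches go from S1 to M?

79

Solving gives:
  S1–K: 3 × €14 = €42
  S1–M: 79 × €12 = €948
  S2–L: 83 × €9 = €747
  S3–L: 26 × €2 = €52
  S4–L: 57 × €8 = €456
Total cost = €2245.
So S1→M carries 79 batches.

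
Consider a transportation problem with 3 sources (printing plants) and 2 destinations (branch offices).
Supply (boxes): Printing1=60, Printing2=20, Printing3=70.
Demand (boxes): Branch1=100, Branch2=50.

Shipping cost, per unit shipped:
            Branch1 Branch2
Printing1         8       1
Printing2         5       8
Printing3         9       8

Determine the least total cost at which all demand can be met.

860

An optimal shipping plan:
  Printing1 to Branch1: 10 boxes
  Printing1 to Branch2: 50 boxes
  Printing2 to Branch1: 20 boxes
  Printing3 to Branch1: 70 boxes
Total cost = 860.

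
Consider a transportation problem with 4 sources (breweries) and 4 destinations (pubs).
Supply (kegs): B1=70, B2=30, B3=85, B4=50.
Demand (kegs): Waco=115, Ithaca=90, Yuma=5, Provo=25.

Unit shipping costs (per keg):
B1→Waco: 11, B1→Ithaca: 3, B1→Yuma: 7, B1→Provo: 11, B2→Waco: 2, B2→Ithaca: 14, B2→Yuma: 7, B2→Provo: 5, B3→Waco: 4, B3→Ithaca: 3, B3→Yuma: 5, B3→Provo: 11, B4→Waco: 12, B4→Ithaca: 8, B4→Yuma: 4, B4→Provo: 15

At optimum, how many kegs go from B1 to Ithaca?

Optimal shipments:
  B1→Ithaca: 70 × 3 = 210
  B2→Waco: 5 × 2 = 10
  B2→Provo: 25 × 5 = 125
  B3→Waco: 85 × 4 = 340
  B4→Waco: 25 × 12 = 300
  B4→Ithaca: 20 × 8 = 160
  B4→Yuma: 5 × 4 = 20
Total cost = 1165.
So B1→Ithaca carries 70 kegs.

70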